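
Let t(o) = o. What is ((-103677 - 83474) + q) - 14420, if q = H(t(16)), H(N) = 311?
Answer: -201260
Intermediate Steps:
q = 311
((-103677 - 83474) + q) - 14420 = ((-103677 - 83474) + 311) - 14420 = (-187151 + 311) - 14420 = -186840 - 14420 = -201260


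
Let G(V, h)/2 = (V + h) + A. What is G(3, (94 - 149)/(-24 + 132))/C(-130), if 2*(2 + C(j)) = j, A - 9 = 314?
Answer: -35153/3618 ≈ -9.7161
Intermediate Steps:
A = 323 (A = 9 + 314 = 323)
G(V, h) = 646 + 2*V + 2*h (G(V, h) = 2*((V + h) + 323) = 2*(323 + V + h) = 646 + 2*V + 2*h)
C(j) = -2 + j/2
G(3, (94 - 149)/(-24 + 132))/C(-130) = (646 + 2*3 + 2*((94 - 149)/(-24 + 132)))/(-2 + (1/2)*(-130)) = (646 + 6 + 2*(-55/108))/(-2 - 65) = (646 + 6 + 2*(-55*1/108))/(-67) = (646 + 6 + 2*(-55/108))*(-1/67) = (646 + 6 - 55/54)*(-1/67) = (35153/54)*(-1/67) = -35153/3618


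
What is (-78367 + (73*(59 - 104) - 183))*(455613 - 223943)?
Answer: -18958714450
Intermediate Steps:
(-78367 + (73*(59 - 104) - 183))*(455613 - 223943) = (-78367 + (73*(-45) - 183))*231670 = (-78367 + (-3285 - 183))*231670 = (-78367 - 3468)*231670 = -81835*231670 = -18958714450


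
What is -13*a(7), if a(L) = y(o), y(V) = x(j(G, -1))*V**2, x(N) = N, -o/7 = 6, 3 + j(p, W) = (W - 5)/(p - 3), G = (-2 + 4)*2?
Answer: 206388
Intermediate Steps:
G = 4 (G = 2*2 = 4)
j(p, W) = -3 + (-5 + W)/(-3 + p) (j(p, W) = -3 + (W - 5)/(p - 3) = -3 + (-5 + W)/(-3 + p))
o = -42 (o = -7*6 = -42)
y(V) = -9*V**2 (y(V) = ((4 - 1 - 3*4)/(-3 + 4))*V**2 = ((4 - 1 - 12)/1)*V**2 = (1*(-9))*V**2 = -9*V**2)
a(L) = -15876 (a(L) = -9*(-42)**2 = -9*1764 = -15876)
-13*a(7) = -13*(-15876) = 206388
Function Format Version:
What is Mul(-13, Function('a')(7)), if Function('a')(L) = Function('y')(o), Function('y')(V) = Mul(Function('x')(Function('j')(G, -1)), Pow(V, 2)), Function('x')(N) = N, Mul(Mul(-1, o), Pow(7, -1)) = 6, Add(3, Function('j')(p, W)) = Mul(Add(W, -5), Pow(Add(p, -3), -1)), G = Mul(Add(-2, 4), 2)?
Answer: 206388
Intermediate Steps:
G = 4 (G = Mul(2, 2) = 4)
Function('j')(p, W) = Add(-3, Mul(Pow(Add(-3, p), -1), Add(-5, W))) (Function('j')(p, W) = Add(-3, Mul(Add(W, -5), Pow(Add(p, -3), -1))) = Add(-3, Mul(Add(-5, W), Pow(Add(-3, p), -1))) = Add(-3, Mul(Pow(Add(-3, p), -1), Add(-5, W))))
o = -42 (o = Mul(-7, 6) = -42)
Function('y')(V) = Mul(-9, Pow(V, 2)) (Function('y')(V) = Mul(Mul(Pow(Add(-3, 4), -1), Add(4, -1, Mul(-3, 4))), Pow(V, 2)) = Mul(Mul(Pow(1, -1), Add(4, -1, -12)), Pow(V, 2)) = Mul(Mul(1, -9), Pow(V, 2)) = Mul(-9, Pow(V, 2)))
Function('a')(L) = -15876 (Function('a')(L) = Mul(-9, Pow(-42, 2)) = Mul(-9, 1764) = -15876)
Mul(-13, Function('a')(7)) = Mul(-13, -15876) = 206388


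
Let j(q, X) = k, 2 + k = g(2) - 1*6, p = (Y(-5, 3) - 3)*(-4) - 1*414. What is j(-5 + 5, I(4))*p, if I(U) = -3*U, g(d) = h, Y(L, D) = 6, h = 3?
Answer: 2130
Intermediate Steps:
g(d) = 3
p = -426 (p = (6 - 3)*(-4) - 1*414 = 3*(-4) - 414 = -12 - 414 = -426)
k = -5 (k = -2 + (3 - 1*6) = -2 + (3 - 6) = -2 - 3 = -5)
j(q, X) = -5
j(-5 + 5, I(4))*p = -5*(-426) = 2130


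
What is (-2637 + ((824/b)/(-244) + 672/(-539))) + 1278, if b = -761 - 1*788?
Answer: -9896667509/7275653 ≈ -1360.2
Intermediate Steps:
b = -1549 (b = -761 - 788 = -1549)
(-2637 + ((824/b)/(-244) + 672/(-539))) + 1278 = (-2637 + ((824/(-1549))/(-244) + 672/(-539))) + 1278 = (-2637 + ((824*(-1/1549))*(-1/244) + 672*(-1/539))) + 1278 = (-2637 + (-824/1549*(-1/244) - 96/77)) + 1278 = (-2637 + (206/94489 - 96/77)) + 1278 = (-2637 - 9055082/7275653) + 1278 = -19194952043/7275653 + 1278 = -9896667509/7275653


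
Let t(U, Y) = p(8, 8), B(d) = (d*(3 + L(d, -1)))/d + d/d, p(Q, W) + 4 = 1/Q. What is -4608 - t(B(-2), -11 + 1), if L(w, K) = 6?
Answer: -36833/8 ≈ -4604.1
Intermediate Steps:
p(Q, W) = -4 + 1/Q
B(d) = 10 (B(d) = (d*(3 + 6))/d + d/d = (d*9)/d + 1 = (9*d)/d + 1 = 9 + 1 = 10)
t(U, Y) = -31/8 (t(U, Y) = -4 + 1/8 = -4 + ⅛ = -31/8)
-4608 - t(B(-2), -11 + 1) = -4608 - 1*(-31/8) = -4608 + 31/8 = -36833/8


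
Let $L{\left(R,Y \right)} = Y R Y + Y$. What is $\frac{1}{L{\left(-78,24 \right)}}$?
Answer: $- \frac{1}{44904} \approx -2.227 \cdot 10^{-5}$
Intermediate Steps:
$L{\left(R,Y \right)} = Y + R Y^{2}$ ($L{\left(R,Y \right)} = R Y Y + Y = R Y^{2} + Y = Y + R Y^{2}$)
$\frac{1}{L{\left(-78,24 \right)}} = \frac{1}{24 \left(1 - 1872\right)} = \frac{1}{24 \left(-1871\right)} = \frac{1}{-44904} = - \frac{1}{44904}$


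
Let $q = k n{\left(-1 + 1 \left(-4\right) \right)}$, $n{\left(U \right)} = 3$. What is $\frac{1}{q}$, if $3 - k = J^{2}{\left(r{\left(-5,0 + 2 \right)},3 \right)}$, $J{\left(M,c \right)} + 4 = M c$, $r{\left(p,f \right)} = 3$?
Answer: $- \frac{1}{66} \approx -0.015152$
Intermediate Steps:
$J{\left(M,c \right)} = -4 + M c$
$k = -22$ ($k = 3 - \left(-4 + 3 \cdot 3\right)^{2} = 3 - \left(-4 + 9\right)^{2} = 3 - 5^{2} = 3 - 25 = -22$)
$q = -66$ ($q = \left(-22\right) 3 = -66$)
$\frac{1}{q} = \frac{1}{-66} = - \frac{1}{66}$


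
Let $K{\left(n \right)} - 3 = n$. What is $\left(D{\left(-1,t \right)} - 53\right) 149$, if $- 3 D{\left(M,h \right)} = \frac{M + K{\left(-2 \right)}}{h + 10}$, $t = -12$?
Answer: $-7897$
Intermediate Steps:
$K{\left(n \right)} = 3 + n$
$D{\left(M,h \right)} = - \frac{1 + M}{3 \left(10 + h\right)}$ ($D{\left(M,h \right)} = - \frac{\left(M + \left(3 - 2\right)\right) \frac{1}{h + 10}}{3} = - \frac{\left(M + 1\right) \frac{1}{10 + h}}{3} = - \frac{\left(1 + M\right) \frac{1}{10 + h}}{3} = - \frac{\frac{1}{10 + h} \left(1 + M\right)}{3} = - \frac{1 + M}{3 \left(10 + h\right)}$)
$\left(D{\left(-1,t \right)} - 53\right) 149 = \left(\frac{-1 - -1}{3 \left(10 - 12\right)} - 53\right) 149 = \left(\frac{-1 + 1}{3 \left(-2\right)} - 53\right) 149 = \left(\frac{1}{3} \left(- \frac{1}{2}\right) 0 - 53\right) 149 = \left(0 - 53\right) 149 = \left(-53\right) 149 = -7897$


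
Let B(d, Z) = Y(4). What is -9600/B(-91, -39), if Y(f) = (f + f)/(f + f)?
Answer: -9600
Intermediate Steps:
Y(f) = 1 (Y(f) = (2*f)/((2*f)) = (2*f)*(1/(2*f)) = 1)
B(d, Z) = 1
-9600/B(-91, -39) = -9600/1 = -9600*1 = -9600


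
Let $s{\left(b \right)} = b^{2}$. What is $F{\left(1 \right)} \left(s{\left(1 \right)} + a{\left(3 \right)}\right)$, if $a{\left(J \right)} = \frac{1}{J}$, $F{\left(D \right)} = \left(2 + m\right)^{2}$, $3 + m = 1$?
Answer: $0$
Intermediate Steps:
$m = -2$ ($m = -3 + 1 = -2$)
$F{\left(D \right)} = 0$ ($F{\left(D \right)} = \left(2 - 2\right)^{2} = 0^{2} = 0$)
$F{\left(1 \right)} \left(s{\left(1 \right)} + a{\left(3 \right)}\right) = 0 \left(1^{2} + \frac{1}{3}\right) = 0 \left(1 + \frac{1}{3}\right) = 0 \cdot \frac{4}{3} = 0$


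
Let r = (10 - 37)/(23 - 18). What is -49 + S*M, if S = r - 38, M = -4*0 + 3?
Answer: -896/5 ≈ -179.20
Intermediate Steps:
M = 3 (M = 0 + 3 = 3)
r = -27/5 ≈ -5.4000
S = -217/5 (S = -27/5 - 38 = -217/5 ≈ -43.400)
-49 + S*M = -49 - 217/5*3 = -49 - 651/5 = -896/5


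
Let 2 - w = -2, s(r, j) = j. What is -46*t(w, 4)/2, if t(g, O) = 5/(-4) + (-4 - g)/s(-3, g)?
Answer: 299/4 ≈ 74.750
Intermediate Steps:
w = 4 (w = 2 - 1*(-2) = 2 + 2 = 4)
t(g, O) = -5/4 + (-4 - g)/g (t(g, O) = 5/(-4) + (-4 - g)/g = 5*(-¼) + (-4 - g)/g = -5/4 + (-4 - g)/g)
-46*t(w, 4)/2 = -46*(-9/4 - 4/4)/2 = -46*(-9/4 - 4*¼)*(½) = -46*(-9/4 - 1)*(½) = -46*(-13/4)*(½) = (299/2)*(½) = 299/4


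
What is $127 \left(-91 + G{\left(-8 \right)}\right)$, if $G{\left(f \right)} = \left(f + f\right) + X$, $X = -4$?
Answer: $-14097$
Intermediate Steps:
$G{\left(f \right)} = -4 + 2 f$ ($G{\left(f \right)} = \left(f + f\right) - 4 = 2 f - 4 = -4 + 2 f$)
$127 \left(-91 + G{\left(-8 \right)}\right) = 127 \left(-91 + \left(-4 + 2 \left(-8\right)\right)\right) = 127 \left(-91 - 20\right) = 127 \left(-111\right) = -14097$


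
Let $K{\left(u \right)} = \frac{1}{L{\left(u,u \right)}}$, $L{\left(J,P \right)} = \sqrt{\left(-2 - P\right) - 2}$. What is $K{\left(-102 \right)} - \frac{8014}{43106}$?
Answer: $- \frac{4007}{21553} + \frac{\sqrt{2}}{14} \approx -0.084899$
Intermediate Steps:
$L{\left(J,P \right)} = \sqrt{-4 - P}$
$K{\left(u \right)} = \frac{1}{\sqrt{-4 - u}}$
$K{\left(-102 \right)} - \frac{8014}{43106} = \frac{1}{\sqrt{-4 - -102}} - \frac{8014}{43106} = \frac{1}{\sqrt{-4 + 102}} - \frac{4007}{21553} = \frac{1}{\sqrt{98}} - \frac{4007}{21553} = \frac{\sqrt{2}}{14} - \frac{4007}{21553} = - \frac{4007}{21553} + \frac{\sqrt{2}}{14}$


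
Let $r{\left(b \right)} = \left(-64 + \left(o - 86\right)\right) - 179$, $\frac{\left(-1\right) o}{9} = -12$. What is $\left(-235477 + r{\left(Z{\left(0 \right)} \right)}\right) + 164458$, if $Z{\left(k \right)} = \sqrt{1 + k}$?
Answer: $-71240$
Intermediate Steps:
$o = 108$ ($o = \left(-9\right) \left(-12\right) = 108$)
$r{\left(b \right)} = -221$ ($r{\left(b \right)} = \left(-64 + \left(108 - 86\right)\right) - 179 = \left(-64 + 22\right) - 179 = -42 - 179 = -221$)
$\left(-235477 + r{\left(Z{\left(0 \right)} \right)}\right) + 164458 = \left(-235477 - 221\right) + 164458 = -235698 + 164458 = -71240$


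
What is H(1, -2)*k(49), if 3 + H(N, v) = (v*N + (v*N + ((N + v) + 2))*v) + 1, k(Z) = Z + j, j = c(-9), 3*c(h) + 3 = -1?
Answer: -286/3 ≈ -95.333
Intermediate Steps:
c(h) = -4/3 (c(h) = -1 + (⅓)*(-1) = -1 - ⅓ = -4/3)
j = -4/3 ≈ -1.3333
k(Z) = -4/3 + Z (k(Z) = Z - 4/3 = -4/3 + Z)
H(N, v) = -2 + N*v + v*(2 + N + v + N*v) (H(N, v) = -3 + ((v*N + (v*N + ((N + v) + 2))*v) + 1) = -3 + ((N*v + (N*v + (2 + N + v))*v) + 1) = -3 + ((N*v + (2 + N + v + N*v)*v) + 1) = -3 + ((N*v + v*(2 + N + v + N*v)) + 1) = -3 + (1 + N*v + v*(2 + N + v + N*v)) = -2 + N*v + v*(2 + N + v + N*v))
H(1, -2)*k(49) = (-2 + (-2)² + 2*(-2) + 1*(-2)² + 2*1*(-2))*(-4/3 + 49) = (-2 + 4 - 4 + 1*4 - 4)*(143/3) = (-2 + 4 - 4 + 4 - 4)*(143/3) = -2*143/3 = -286/3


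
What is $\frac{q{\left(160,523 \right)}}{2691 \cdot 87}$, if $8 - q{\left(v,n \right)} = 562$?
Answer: $- \frac{554}{234117} \approx -0.0023663$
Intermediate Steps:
$q{\left(v,n \right)} = -554$ ($q{\left(v,n \right)} = 8 - 562 = -554$)
$\frac{q{\left(160,523 \right)}}{2691 \cdot 87} = - \frac{554}{2691 \cdot 87} = - \frac{554}{234117}$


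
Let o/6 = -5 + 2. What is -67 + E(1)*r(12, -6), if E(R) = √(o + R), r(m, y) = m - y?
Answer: -67 + 18*I*√17 ≈ -67.0 + 74.216*I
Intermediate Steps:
o = -18 (o = 6*(-5 + 2) = 6*(-3) = -18)
E(R) = √(-18 + R)
-67 + E(1)*r(12, -6) = -67 + √(-18 + 1)*(12 - 1*(-6)) = -67 + √(-17)*(12 + 6) = -67 + (I*√17)*18 = -67 + 18*I*√17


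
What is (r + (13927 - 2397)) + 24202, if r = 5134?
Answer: 40866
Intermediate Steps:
(r + (13927 - 2397)) + 24202 = (5134 + (13927 - 2397)) + 24202 = (5134 + 11530) + 24202 = 16664 + 24202 = 40866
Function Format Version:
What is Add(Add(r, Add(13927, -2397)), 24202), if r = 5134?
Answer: 40866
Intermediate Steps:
Add(Add(r, Add(13927, -2397)), 24202) = Add(Add(5134, Add(13927, -2397)), 24202) = Add(Add(5134, 11530), 24202) = Add(16664, 24202) = 40866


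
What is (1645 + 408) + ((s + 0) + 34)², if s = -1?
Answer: 3142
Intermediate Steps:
(1645 + 408) + ((s + 0) + 34)² = (1645 + 408) + ((-1 + 0) + 34)² = 2053 + (-1 + 34)² = 2053 + 33² = 2053 + 1089 = 3142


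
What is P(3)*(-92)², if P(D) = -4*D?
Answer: -101568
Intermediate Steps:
P(3)*(-92)² = -4*3*(-92)² = -12*8464 = -101568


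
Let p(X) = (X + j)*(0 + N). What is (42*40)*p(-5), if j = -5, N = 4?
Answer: -67200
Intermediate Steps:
p(X) = -20 + 4*X (p(X) = (X - 5)*(0 + 4) = (-5 + X)*4 = -20 + 4*X)
(42*40)*p(-5) = (42*40)*(-20 + 4*(-5)) = 1680*(-20 - 20) = 1680*(-40) = -67200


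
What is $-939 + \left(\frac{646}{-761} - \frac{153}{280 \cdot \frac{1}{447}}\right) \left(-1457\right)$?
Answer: $\frac{75893827847}{213080} \approx 3.5618 \cdot 10^{5}$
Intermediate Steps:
$-939 + \left(\frac{646}{-761} - \frac{153}{280 \cdot \frac{1}{447}}\right) \left(-1457\right) = -939 + \left(646 \left(- \frac{1}{761}\right) - \frac{153}{280 \cdot \frac{1}{447}}\right) \left(-1457\right) = -939 + \left(- \frac{646}{761} - \frac{153}{\frac{280}{447}}\right) \left(-1457\right) = -939 + \left(- \frac{646}{761} - \frac{68391}{280}\right) \left(-1457\right) = -939 - - \frac{76093909967}{213080} = -939 + \frac{76093909967}{213080} = \frac{75893827847}{213080}$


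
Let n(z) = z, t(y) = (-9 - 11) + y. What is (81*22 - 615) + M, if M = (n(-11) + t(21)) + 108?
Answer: 1265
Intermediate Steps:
t(y) = -20 + y
M = 98 (M = (-11 + (-20 + 21)) + 108 = (-11 + 1) + 108 = -10 + 108 = 98)
(81*22 - 615) + M = (81*22 - 615) + 98 = (1782 - 615) + 98 = 1167 + 98 = 1265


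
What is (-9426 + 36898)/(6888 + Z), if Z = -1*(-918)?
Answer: 13736/3903 ≈ 3.5193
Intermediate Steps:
Z = 918
(-9426 + 36898)/(6888 + Z) = (-9426 + 36898)/(6888 + 918) = 27472/7806 = 27472*(1/7806) = 13736/3903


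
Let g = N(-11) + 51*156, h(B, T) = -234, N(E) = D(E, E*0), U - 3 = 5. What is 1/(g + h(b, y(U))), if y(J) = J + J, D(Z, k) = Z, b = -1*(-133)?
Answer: 1/7711 ≈ 0.00012968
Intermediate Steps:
U = 8 (U = 3 + 5 = 8)
b = 133
y(J) = 2*J
N(E) = E
g = 7945 (g = -11 + 51*156 = -11 + 7956 = 7945)
1/(g + h(b, y(U))) = 1/(7945 - 234) = 1/7711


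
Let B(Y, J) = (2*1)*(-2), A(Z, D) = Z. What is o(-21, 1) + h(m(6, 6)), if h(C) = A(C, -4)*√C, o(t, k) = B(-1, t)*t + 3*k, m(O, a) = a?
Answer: 87 + 6*√6 ≈ 101.70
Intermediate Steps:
B(Y, J) = -4 (B(Y, J) = 2*(-2) = -4)
o(t, k) = -4*t + 3*k
h(C) = C^(3/2) (h(C) = C*√C = C^(3/2))
o(-21, 1) + h(m(6, 6)) = (-4*(-21) + 3*1) + 6^(3/2) = (84 + 3) + 6*√6 = 87 + 6*√6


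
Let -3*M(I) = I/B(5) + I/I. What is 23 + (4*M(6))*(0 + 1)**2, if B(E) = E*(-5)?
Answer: 1649/75 ≈ 21.987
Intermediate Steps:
B(E) = -5*E
M(I) = -1/3 + I/75 (M(I) = -(I/((-5*5)) + I/I)/3 = -(I/(-25) + 1)/3 = -(I*(-1/25) + 1)/3 = -(-I/25 + 1)/3 = -(1 - I/25)/3 = -1/3 + I/75)
23 + (4*M(6))*(0 + 1)**2 = 23 + (4*(-1/3 + (1/75)*6))*(0 + 1)**2 = 23 + (4*(-1/3 + 2/25))*1**2 = 23 + (4*(-19/75))*1 = 23 - 76/75*1 = 23 - 76/75 = 1649/75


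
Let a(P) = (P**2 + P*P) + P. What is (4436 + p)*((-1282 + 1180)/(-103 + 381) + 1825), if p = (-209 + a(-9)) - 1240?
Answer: 796379360/139 ≈ 5.7293e+6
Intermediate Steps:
a(P) = P + 2*P**2 (a(P) = (P**2 + P**2) + P = 2*P**2 + P = P + 2*P**2)
p = -1296 (p = (-209 - 9*(1 + 2*(-9))) - 1240 = (-209 - 9*(1 - 18)) - 1240 = (-209 - 9*(-17)) - 1240 = (-209 + 153) - 1240 = -56 - 1240 = -1296)
(4436 + p)*((-1282 + 1180)/(-103 + 381) + 1825) = (4436 - 1296)*((-1282 + 1180)/(-103 + 381) + 1825) = 3140*(-102/278 + 1825) = 3140*(-102*1/278 + 1825) = 3140*(-51/139 + 1825) = 3140*(253624/139) = 796379360/139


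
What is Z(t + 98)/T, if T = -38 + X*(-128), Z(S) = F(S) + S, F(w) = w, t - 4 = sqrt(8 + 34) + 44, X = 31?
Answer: -146/2003 - sqrt(42)/2003 ≈ -0.076126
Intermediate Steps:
t = 48 + sqrt(42) (t = 4 + (sqrt(8 + 34) + 44) = 4 + (sqrt(42) + 44) = 4 + (44 + sqrt(42)) = 48 + sqrt(42) ≈ 54.481)
Z(S) = 2*S (Z(S) = S + S = 2*S)
T = -4006 (T = -38 + 31*(-128) = -38 - 3968 = -4006)
Z(t + 98)/T = (2*((48 + sqrt(42)) + 98))/(-4006) = (2*(146 + sqrt(42)))*(-1/4006) = (292 + 2*sqrt(42))*(-1/4006) = -146/2003 - sqrt(42)/2003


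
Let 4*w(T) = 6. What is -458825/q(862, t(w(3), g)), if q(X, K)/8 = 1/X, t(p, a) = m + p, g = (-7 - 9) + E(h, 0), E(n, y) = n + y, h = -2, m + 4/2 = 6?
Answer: -197753575/4 ≈ -4.9438e+7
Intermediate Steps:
m = 4 (m = -2 + 6 = 4)
w(T) = 3/2 (w(T) = (¼)*6 = 3/2)
g = -18 (g = (-7 - 9) + (-2 + 0) = -16 - 2 = -18)
t(p, a) = 4 + p
q(X, K) = 8/X
-458825/q(862, t(w(3), g)) = -458825/(8/862) = -458825/(8*(1/862)) = -458825/4/431 = -458825*431/4 = -197753575/4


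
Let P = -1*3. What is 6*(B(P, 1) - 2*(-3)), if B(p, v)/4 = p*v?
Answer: -36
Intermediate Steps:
P = -3
B(p, v) = 4*p*v (B(p, v) = 4*(p*v) = 4*p*v)
6*(B(P, 1) - 2*(-3)) = 6*(4*(-3)*1 - 2*(-3)) = 6*(-12 + 6) = 6*(-6) = -36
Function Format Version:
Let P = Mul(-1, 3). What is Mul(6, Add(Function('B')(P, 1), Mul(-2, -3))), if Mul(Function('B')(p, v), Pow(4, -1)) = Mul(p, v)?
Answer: -36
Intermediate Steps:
P = -3
Function('B')(p, v) = Mul(4, p, v) (Function('B')(p, v) = Mul(4, Mul(p, v)) = Mul(4, p, v))
Mul(6, Add(Function('B')(P, 1), Mul(-2, -3))) = Mul(6, Add(Mul(4, -3, 1), Mul(-2, -3))) = Mul(6, Add(-12, 6)) = Mul(6, -6) = -36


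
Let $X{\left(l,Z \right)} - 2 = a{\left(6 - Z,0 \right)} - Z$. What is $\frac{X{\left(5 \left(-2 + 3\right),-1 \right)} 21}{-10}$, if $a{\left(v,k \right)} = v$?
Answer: $-21$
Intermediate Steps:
$X{\left(l,Z \right)} = 8 - 2 Z$ ($X{\left(l,Z \right)} = 2 - \left(-6 + 2 Z\right) = 8 - 2 Z$)
$\frac{X{\left(5 \left(-2 + 3\right),-1 \right)} 21}{-10} = \frac{\left(8 - -2\right) 21}{-10} = \left(8 + 2\right) 21 \left(- \frac{1}{10}\right) = 10 \cdot 21 \left(- \frac{1}{10}\right) = 210 \left(- \frac{1}{10}\right) = -21$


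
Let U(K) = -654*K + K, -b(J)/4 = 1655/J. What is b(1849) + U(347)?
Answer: -418973379/1849 ≈ -2.2659e+5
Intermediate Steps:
b(J) = -6620/J
U(K) = -653*K
b(1849) + U(347) = -6620/1849 - 653*347 = -6620*1/1849 - 226591 = -6620/1849 - 226591 = -418973379/1849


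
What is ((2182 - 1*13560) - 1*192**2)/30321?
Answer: -48242/30321 ≈ -1.5910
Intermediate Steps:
((2182 - 1*13560) - 1*192**2)/30321 = ((2182 - 13560) - 1*36864)*(1/30321) = (-11378 - 36864)*(1/30321) = -48242*1/30321 = -48242/30321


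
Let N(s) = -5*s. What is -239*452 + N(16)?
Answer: -108108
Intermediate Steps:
-239*452 + N(16) = -239*452 - 5*16 = -108028 - 80 = -108108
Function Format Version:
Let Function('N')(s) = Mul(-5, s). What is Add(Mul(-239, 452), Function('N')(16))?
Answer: -108108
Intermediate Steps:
Add(Mul(-239, 452), Function('N')(16)) = Add(Mul(-239, 452), Mul(-5, 16)) = Add(-108028, -80) = -108108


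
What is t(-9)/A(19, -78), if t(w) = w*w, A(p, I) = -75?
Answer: -27/25 ≈ -1.0800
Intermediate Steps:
t(w) = w²
t(-9)/A(19, -78) = (-9)²/(-75) = 81*(-1/75) = -27/25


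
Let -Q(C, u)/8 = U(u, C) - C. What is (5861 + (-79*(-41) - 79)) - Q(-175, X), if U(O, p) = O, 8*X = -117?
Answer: 10304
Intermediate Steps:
X = -117/8 (X = (⅛)*(-117) = -117/8 ≈ -14.625)
Q(C, u) = -8*u + 8*C (Q(C, u) = -8*(u - C) = -8*u + 8*C)
(5861 + (-79*(-41) - 79)) - Q(-175, X) = (5861 + (-79*(-41) - 79)) - (-8*(-117/8) + 8*(-175)) = (5861 + (3239 - 79)) - (117 - 1400) = (5861 + 3160) - 1*(-1283) = 9021 + 1283 = 10304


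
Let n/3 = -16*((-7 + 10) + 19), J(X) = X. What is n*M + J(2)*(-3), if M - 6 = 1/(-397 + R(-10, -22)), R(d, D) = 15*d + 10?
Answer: -1134866/179 ≈ -6340.0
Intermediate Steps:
R(d, D) = 10 + 15*d
n = -1056 (n = 3*(-16*((-7 + 10) + 19)) = 3*(-16*(3 + 19)) = 3*(-16*22) = 3*(-352) = -1056)
M = 3221/537 (M = 6 + 1/(-397 + (10 + 15*(-10))) = 6 + 1/(-397 + (10 - 150)) = 6 + 1/(-397 - 140) = 6 + 1/(-537) = 6 - 1/537 = 3221/537 ≈ 5.9981)
n*M + J(2)*(-3) = -1056*3221/537 + 2*(-3) = -1133792/179 - 6 = -1134866/179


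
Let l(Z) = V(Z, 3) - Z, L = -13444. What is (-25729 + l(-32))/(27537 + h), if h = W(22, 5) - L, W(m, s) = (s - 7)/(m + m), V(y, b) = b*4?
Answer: -565070/901581 ≈ -0.62675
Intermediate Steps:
V(y, b) = 4*b
W(m, s) = (-7 + s)/(2*m) (W(m, s) = (-7 + s)/((2*m)) = (-7 + s)*(1/(2*m)) = (-7 + s)/(2*m))
l(Z) = 12 - Z (l(Z) = 4*3 - Z = 12 - Z)
h = 295767/22 (h = (½)*(-7 + 5)/22 - 1*(-13444) = (½)*(1/22)*(-2) + 13444 = -1/22 + 13444 = 295767/22 ≈ 13444.)
(-25729 + l(-32))/(27537 + h) = (-25729 + (12 - 1*(-32)))/(27537 + 295767/22) = (-25729 + (12 + 32))/(901581/22) = (-25729 + 44)*(22/901581) = -25685*22/901581 = -565070/901581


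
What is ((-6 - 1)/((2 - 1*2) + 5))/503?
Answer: -7/2515 ≈ -0.0027833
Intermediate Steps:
((-6 - 1)/((2 - 1*2) + 5))/503 = -7/((2 - 2) + 5)*(1/503) = -7/(0 + 5)*(1/503) = -7/5*(1/503) = -7*⅕*(1/503) = -7/5*1/503 = -7/2515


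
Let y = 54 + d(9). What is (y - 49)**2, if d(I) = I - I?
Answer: 25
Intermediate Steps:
d(I) = 0
y = 54 (y = 54 + 0 = 54)
(y - 49)**2 = (54 - 49)**2 = 5**2 = 25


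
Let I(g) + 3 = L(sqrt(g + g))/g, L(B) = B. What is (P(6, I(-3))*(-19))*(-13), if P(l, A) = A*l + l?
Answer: -2964 - 494*I*sqrt(6) ≈ -2964.0 - 1210.0*I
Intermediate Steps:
I(g) = -3 + sqrt(2)/sqrt(g) (I(g) = -3 + sqrt(g + g)/g = -3 + sqrt(2*g)/g = -3 + (sqrt(2)*sqrt(g))/g = -3 + sqrt(2)/sqrt(g))
P(l, A) = l + A*l
(P(6, I(-3))*(-19))*(-13) = ((6*(1 + (-3 + sqrt(2)/sqrt(-3))))*(-19))*(-13) = ((6*(1 + (-3 + sqrt(2)*(-I*sqrt(3)/3))))*(-19))*(-13) = ((6*(1 + (-3 - I*sqrt(6)/3)))*(-19))*(-13) = ((6*(-2 - I*sqrt(6)/3))*(-19))*(-13) = ((-12 - 2*I*sqrt(6))*(-19))*(-13) = (228 + 38*I*sqrt(6))*(-13) = -2964 - 494*I*sqrt(6)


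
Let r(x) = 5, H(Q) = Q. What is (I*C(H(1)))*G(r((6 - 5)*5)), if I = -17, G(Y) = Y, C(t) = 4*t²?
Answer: -340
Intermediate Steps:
(I*C(H(1)))*G(r((6 - 5)*5)) = -68*1²*5 = -68*5 = -340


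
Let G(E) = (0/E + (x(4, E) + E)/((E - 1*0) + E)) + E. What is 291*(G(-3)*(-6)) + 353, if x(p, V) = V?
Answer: 3845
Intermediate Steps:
G(E) = 1 + E (G(E) = (0/E + (E + E)/((E - 1*0) + E)) + E = (0 + (2*E)/((E + 0) + E)) + E = (0 + (2*E)/(E + E)) + E = (0 + (2*E)/((2*E))) + E = (0 + (2*E)*(1/(2*E))) + E = (0 + 1) + E = 1 + E)
291*(G(-3)*(-6)) + 353 = 291*((1 - 3)*(-6)) + 353 = 291*(-2*(-6)) + 353 = 291*12 + 353 = 3492 + 353 = 3845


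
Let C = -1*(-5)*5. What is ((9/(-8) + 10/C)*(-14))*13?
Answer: 2639/20 ≈ 131.95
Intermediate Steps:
C = 25 (C = 5*5 = 25)
((9/(-8) + 10/C)*(-14))*13 = ((9/(-8) + 10/25)*(-14))*13 = ((9*(-⅛) + 10*(1/25))*(-14))*13 = ((-9/8 + ⅖)*(-14))*13 = -29/40*(-14)*13 = (203/20)*13 = 2639/20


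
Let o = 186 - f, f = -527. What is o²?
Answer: 508369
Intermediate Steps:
o = 713 (o = 186 - 1*(-527) = 186 + 527 = 713)
o² = 713² = 508369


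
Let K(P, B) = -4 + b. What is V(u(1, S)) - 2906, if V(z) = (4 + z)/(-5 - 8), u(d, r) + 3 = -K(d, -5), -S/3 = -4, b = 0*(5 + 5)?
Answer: -37783/13 ≈ -2906.4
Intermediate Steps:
b = 0 (b = 0*10 = 0)
K(P, B) = -4 (K(P, B) = -4 + 0 = -4)
S = 12 (S = -3*(-4) = 12)
u(d, r) = 1 (u(d, r) = -3 - 1*(-4) = -3 + 4 = 1)
V(z) = -4/13 - z/13 (V(z) = (4 + z)/(-13) = (4 + z)*(-1/13) = -4/13 - z/13)
V(u(1, S)) - 2906 = (-4/13 - 1/13*1) - 2906 = (-4/13 - 1/13) - 2906 = -5/13 - 2906 = -37783/13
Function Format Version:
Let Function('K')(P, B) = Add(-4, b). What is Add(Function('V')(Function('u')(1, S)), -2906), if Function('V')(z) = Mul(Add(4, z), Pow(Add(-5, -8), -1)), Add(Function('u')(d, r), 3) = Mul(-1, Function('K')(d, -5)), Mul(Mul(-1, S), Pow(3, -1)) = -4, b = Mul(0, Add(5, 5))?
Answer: Rational(-37783, 13) ≈ -2906.4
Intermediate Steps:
b = 0 (b = Mul(0, 10) = 0)
Function('K')(P, B) = -4 (Function('K')(P, B) = Add(-4, 0) = -4)
S = 12 (S = Mul(-3, -4) = 12)
Function('u')(d, r) = 1 (Function('u')(d, r) = Add(-3, Mul(-1, -4)) = Add(-3, 4) = 1)
Function('V')(z) = Add(Rational(-4, 13), Mul(Rational(-1, 13), z)) (Function('V')(z) = Mul(Add(4, z), Pow(-13, -1)) = Mul(Add(4, z), Rational(-1, 13)) = Add(Rational(-4, 13), Mul(Rational(-1, 13), z)))
Add(Function('V')(Function('u')(1, S)), -2906) = Add(Add(Rational(-4, 13), Mul(Rational(-1, 13), 1)), -2906) = Add(Add(Rational(-4, 13), Rational(-1, 13)), -2906) = Add(Rational(-5, 13), -2906) = Rational(-37783, 13)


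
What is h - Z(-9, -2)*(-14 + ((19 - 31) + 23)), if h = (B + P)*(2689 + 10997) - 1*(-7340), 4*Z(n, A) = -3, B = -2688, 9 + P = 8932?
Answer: 341358191/4 ≈ 8.5340e+7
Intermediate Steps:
P = 8923 (P = -9 + 8932 = 8923)
Z(n, A) = -¾ (Z(n, A) = (¼)*(-3) = -¾)
h = 85339550 (h = (-2688 + 8923)*(2689 + 10997) - 1*(-7340) = 6235*13686 + 7340 = 85332210 + 7340 = 85339550)
h - Z(-9, -2)*(-14 + ((19 - 31) + 23)) = 85339550 - (-3)*(-14 + ((19 - 31) + 23))/4 = 85339550 - (-3)*(-14 + (-12 + 23))/4 = 85339550 - (-3)*(-14 + 11)/4 = 85339550 - (-3)*(-3)/4 = 85339550 - 1*9/4 = 85339550 - 9/4 = 341358191/4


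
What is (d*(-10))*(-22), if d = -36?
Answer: -7920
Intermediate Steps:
(d*(-10))*(-22) = -36*(-10)*(-22) = 360*(-22) = -7920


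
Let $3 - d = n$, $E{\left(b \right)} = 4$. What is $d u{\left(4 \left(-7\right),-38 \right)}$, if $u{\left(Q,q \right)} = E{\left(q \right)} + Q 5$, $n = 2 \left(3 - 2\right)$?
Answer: $-136$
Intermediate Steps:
$n = 2$ ($n = 2 \cdot 1 = 2$)
$u{\left(Q,q \right)} = 4 + 5 Q$ ($u{\left(Q,q \right)} = 4 + Q 5 = 4 + 5 Q$)
$d = 1$ ($d = 3 - 2 = 1$)
$d u{\left(4 \left(-7\right),-38 \right)} = 1 \left(4 + 5 \cdot 4 \left(-7\right)\right) = 1 \left(4 + 5 \left(-28\right)\right) = 1 \left(4 - 140\right) = 1 \left(-136\right) = -136$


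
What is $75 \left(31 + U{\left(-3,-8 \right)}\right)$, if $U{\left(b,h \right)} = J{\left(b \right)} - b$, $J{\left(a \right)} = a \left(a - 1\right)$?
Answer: $3450$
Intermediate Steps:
$J{\left(a \right)} = a \left(-1 + a\right)$
$U{\left(b,h \right)} = - b + b \left(-1 + b\right)$ ($U{\left(b,h \right)} = b \left(-1 + b\right) - b = - b + b \left(-1 + b\right)$)
$75 \left(31 + U{\left(-3,-8 \right)}\right) = 75 \left(31 - 3 \left(-2 - 3\right)\right) = 75 \left(31 - -15\right) = 75 \left(31 + 15\right) = 75 \cdot 46 = 3450$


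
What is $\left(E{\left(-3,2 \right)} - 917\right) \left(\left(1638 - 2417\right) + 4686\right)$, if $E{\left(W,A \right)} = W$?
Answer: $-3594440$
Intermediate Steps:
$\left(E{\left(-3,2 \right)} - 917\right) \left(\left(1638 - 2417\right) + 4686\right) = \left(-3 - 917\right) \left(\left(1638 - 2417\right) + 4686\right) = - 920 \left(\left(1638 - 2417\right) + 4686\right) = - 920 \left(-779 + 4686\right) = \left(-920\right) 3907 = -3594440$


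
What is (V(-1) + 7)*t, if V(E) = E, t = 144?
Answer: 864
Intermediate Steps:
(V(-1) + 7)*t = (-1 + 7)*144 = 6*144 = 864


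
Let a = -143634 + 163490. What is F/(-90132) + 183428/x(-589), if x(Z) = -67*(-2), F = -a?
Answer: 2066924150/1509711 ≈ 1369.1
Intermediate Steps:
a = 19856
F = -19856 (F = -1*19856 = -19856)
x(Z) = 134
F/(-90132) + 183428/x(-589) = -19856/(-90132) + 183428/134 = -19856*(-1/90132) + 183428*(1/134) = 4964/22533 + 91714/67 = 2066924150/1509711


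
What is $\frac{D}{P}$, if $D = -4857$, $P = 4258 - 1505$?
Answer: $- \frac{4857}{2753} \approx -1.7643$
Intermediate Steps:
$P = 2753$
$\frac{D}{P} = - \frac{4857}{2753}$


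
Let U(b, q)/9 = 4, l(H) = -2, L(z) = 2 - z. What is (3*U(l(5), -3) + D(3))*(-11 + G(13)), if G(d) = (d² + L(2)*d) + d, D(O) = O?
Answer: 18981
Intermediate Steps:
U(b, q) = 36 (U(b, q) = 9*4 = 36)
G(d) = d + d² (G(d) = (d² + (2 - 1*2)*d) + d = (d² + (2 - 2)*d) + d = (d² + 0*d) + d = (d² + 0) + d = d² + d = d + d²)
(3*U(l(5), -3) + D(3))*(-11 + G(13)) = (3*36 + 3)*(-11 + 13*(1 + 13)) = (108 + 3)*(-11 + 13*14) = 111*(-11 + 182) = 111*171 = 18981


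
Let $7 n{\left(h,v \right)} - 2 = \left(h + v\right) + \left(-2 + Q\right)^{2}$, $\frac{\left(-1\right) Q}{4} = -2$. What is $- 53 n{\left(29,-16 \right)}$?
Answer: $- \frac{2703}{7} \approx -386.14$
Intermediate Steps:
$Q = 8$ ($Q = \left(-4\right) \left(-2\right) = 8$)
$n{\left(h,v \right)} = \frac{38}{7} + \frac{h}{7} + \frac{v}{7}$ ($n{\left(h,v \right)} = \frac{2}{7} + \frac{\left(h + v\right) + \left(-2 + 8\right)^{2}}{7} = \frac{2}{7} + \frac{\left(h + v\right) + 6^{2}}{7} = \frac{2}{7} + \frac{\left(h + v\right) + 36}{7} = \frac{2}{7} + \frac{36 + h + v}{7} = \frac{2}{7} + \left(\frac{36}{7} + \frac{h}{7} + \frac{v}{7}\right) = \frac{38}{7} + \frac{h}{7} + \frac{v}{7}$)
$- 53 n{\left(29,-16 \right)} = - 53 \left(\frac{38}{7} + \frac{1}{7} \cdot 29 + \frac{1}{7} \left(-16\right)\right) = - 53 \left(\frac{38}{7} + \frac{29}{7} - \frac{16}{7}\right) = \left(-53\right) \frac{51}{7} = - \frac{2703}{7}$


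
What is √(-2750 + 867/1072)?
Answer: I*√197457911/268 ≈ 52.433*I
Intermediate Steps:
√(-2750 + 867/1072) = √(-2947133/1072) = I*√197457911/268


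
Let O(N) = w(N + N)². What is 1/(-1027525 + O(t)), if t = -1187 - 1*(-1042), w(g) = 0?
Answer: -1/1027525 ≈ -9.7321e-7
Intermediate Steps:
t = -145 (t = -1187 + 1042 = -145)
O(N) = 0 (O(N) = 0² = 0)
1/(-1027525 + O(t)) = 1/(-1027525 + 0) = 1/(-1027525) = -1/1027525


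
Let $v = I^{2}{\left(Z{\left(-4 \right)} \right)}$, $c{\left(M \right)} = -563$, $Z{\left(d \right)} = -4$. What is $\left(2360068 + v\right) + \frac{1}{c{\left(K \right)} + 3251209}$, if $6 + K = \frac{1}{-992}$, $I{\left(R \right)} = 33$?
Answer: $\frac{7675285557423}{3250646} \approx 2.3612 \cdot 10^{6}$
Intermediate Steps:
$K = - \frac{5953}{992}$ ($K = -6 + \frac{1}{-992} = -6 - \frac{1}{992} = - \frac{5953}{992} \approx -6.001$)
$v = 1089$ ($v = 33^{2} = 1089$)
$\left(2360068 + v\right) + \frac{1}{c{\left(K \right)} + 3251209} = \left(2360068 + 1089\right) + \frac{1}{-563 + 3251209} = 2361157 + \frac{1}{3250646} = \frac{7675285557423}{3250646}$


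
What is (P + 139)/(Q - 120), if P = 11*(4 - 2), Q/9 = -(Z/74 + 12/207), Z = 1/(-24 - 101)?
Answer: -34252750/25640793 ≈ -1.3359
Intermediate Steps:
Z = -1/125 (Z = 1/(-125) = -1/125 ≈ -0.0080000)
Q = -110793/212750 (Q = 9*(-(-1/125/74 + 12/207)) = 9*(-(-1/125*1/74 + 12*(1/207))) = 9*(-(-1/9250 + 4/69)) = 9*(-1*36931/638250) = 9*(-36931/638250) = -110793/212750 ≈ -0.52077)
P = 22 (P = 11*2 = 22)
(P + 139)/(Q - 120) = (22 + 139)/(-110793/212750 - 120) = 161/(-25640793/212750) = 161*(-212750/25640793) = -34252750/25640793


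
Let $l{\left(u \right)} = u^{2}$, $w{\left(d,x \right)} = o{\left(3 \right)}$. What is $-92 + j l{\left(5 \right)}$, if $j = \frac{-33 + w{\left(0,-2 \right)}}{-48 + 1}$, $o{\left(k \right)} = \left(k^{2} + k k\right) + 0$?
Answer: $- \frac{3949}{47} \approx -84.021$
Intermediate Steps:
$o{\left(k \right)} = 2 k^{2}$ ($o{\left(k \right)} = \left(k^{2} + k^{2}\right) + 0 = 2 k^{2} + 0 = 2 k^{2}$)
$w{\left(d,x \right)} = 18$ ($w{\left(d,x \right)} = 2 \cdot 3^{2} = 2 \cdot 9 = 18$)
$j = \frac{15}{47}$ ($j = \frac{-33 + 18}{-48 + 1} = - \frac{15}{-47} = \left(-15\right) \left(- \frac{1}{47}\right) = \frac{15}{47} \approx 0.31915$)
$-92 + j l{\left(5 \right)} = -92 + \frac{15 \cdot 5^{2}}{47} = -92 + \frac{15}{47} \cdot 25 = -92 + \frac{375}{47} = - \frac{3949}{47}$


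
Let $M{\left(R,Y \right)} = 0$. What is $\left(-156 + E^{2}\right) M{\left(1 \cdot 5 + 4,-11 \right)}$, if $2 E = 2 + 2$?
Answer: $0$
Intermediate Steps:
$E = 2$ ($E = \frac{2 + 2}{2} = \frac{1}{2} \cdot 4 = 2$)
$\left(-156 + E^{2}\right) M{\left(1 \cdot 5 + 4,-11 \right)} = \left(-156 + 2^{2}\right) 0 = \left(-156 + 4\right) 0 = \left(-152\right) 0 = 0$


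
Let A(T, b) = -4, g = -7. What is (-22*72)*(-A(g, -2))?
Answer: -6336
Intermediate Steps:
(-22*72)*(-A(g, -2)) = (-22*72)*(-1*(-4)) = -1584*4 = -6336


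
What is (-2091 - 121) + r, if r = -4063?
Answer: -6275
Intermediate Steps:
(-2091 - 121) + r = (-2091 - 121) - 4063 = -2212 - 4063 = -6275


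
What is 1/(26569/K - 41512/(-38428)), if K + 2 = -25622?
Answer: 246169768/10677489 ≈ 23.055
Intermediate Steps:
K = -25624 (K = -2 - 25622 = -25624)
1/(26569/K - 41512/(-38428)) = 1/(26569/(-25624) - 41512/(-38428)) = 1/(26569*(-1/25624) - 41512*(-1/38428)) = 1/(-26569/25624 + 10378/9607) = 1/(10677489/246169768) = 246169768/10677489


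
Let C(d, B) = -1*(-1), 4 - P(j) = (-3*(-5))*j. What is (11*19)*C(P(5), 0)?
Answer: 209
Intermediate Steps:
P(j) = 4 - 15*j (P(j) = 4 - (-3*(-5))*j = 4 - 15*j)
C(d, B) = 1
(11*19)*C(P(5), 0) = (11*19)*1 = 209*1 = 209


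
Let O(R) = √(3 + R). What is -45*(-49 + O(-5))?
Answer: 2205 - 45*I*√2 ≈ 2205.0 - 63.64*I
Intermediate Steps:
-45*(-49 + O(-5)) = -45*(-49 + √(3 - 5)) = -45*(-49 + √(-2)) = -45*(-49 + I*√2) = 2205 - 45*I*√2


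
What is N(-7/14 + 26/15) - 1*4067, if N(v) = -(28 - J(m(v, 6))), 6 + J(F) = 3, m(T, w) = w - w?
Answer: -4098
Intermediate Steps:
m(T, w) = 0
J(F) = -3 (J(F) = -6 + 3 = -3)
N(v) = -31 (N(v) = -(28 - 1*(-3)) = -(28 + 3) = -1*31 = -31)
N(-7/14 + 26/15) - 1*4067 = -31 - 1*4067 = -31 - 4067 = -4098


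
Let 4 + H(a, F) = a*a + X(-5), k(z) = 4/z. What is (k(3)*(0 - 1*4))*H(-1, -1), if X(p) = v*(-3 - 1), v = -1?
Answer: -16/3 ≈ -5.3333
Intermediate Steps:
X(p) = 4 (X(p) = -(-3 - 1) = -1*(-4) = 4)
H(a, F) = a**2 (H(a, F) = -4 + (a*a + 4) = -4 + (a**2 + 4) = -4 + (4 + a**2) = a**2)
(k(3)*(0 - 1*4))*H(-1, -1) = ((4/3)*(0 - 1*4))*(-1)**2 = ((4*(1/3))*(0 - 4))*1 = ((4/3)*(-4))*1 = -16/3*1 = -16/3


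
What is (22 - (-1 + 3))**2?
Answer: 400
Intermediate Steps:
(22 - (-1 + 3))**2 = (22 - 1*2)**2 = (22 - 2)**2 = 20**2 = 400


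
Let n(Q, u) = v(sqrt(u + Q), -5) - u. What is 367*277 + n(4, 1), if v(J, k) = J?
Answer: 101658 + sqrt(5) ≈ 1.0166e+5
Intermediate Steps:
n(Q, u) = sqrt(Q + u) - u (n(Q, u) = sqrt(u + Q) - u = sqrt(Q + u) - u)
367*277 + n(4, 1) = 367*277 + (sqrt(4 + 1) - 1*1) = 101659 + (sqrt(5) - 1) = 101659 + (-1 + sqrt(5)) = 101658 + sqrt(5)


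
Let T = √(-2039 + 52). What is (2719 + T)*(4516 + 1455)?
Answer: 16235149 + 5971*I*√1987 ≈ 1.6235e+7 + 2.6616e+5*I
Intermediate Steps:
T = I*√1987 (T = √(-1987) = I*√1987 ≈ 44.576*I)
(2719 + T)*(4516 + 1455) = (2719 + I*√1987)*(4516 + 1455) = (2719 + I*√1987)*5971 = 16235149 + 5971*I*√1987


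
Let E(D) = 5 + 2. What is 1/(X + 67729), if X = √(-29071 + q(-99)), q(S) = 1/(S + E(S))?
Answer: 6231068/422026679105 - 2*I*√61514259/422026679105 ≈ 1.4765e-5 - 3.7169e-8*I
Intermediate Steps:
E(D) = 7
q(S) = 1/(7 + S) (q(S) = 1/(S + 7) = 1/(7 + S))
X = I*√61514259/46 (X = √(-29071 + 1/(7 - 99)) = √(-29071 + 1/(-92)) = √(-29071 - 1/92) = √(-2674533/92) = I*√61514259/46 ≈ 170.5*I)
1/(X + 67729) = 1/(I*√61514259/46 + 67729) = 1/(67729 + I*√61514259/46)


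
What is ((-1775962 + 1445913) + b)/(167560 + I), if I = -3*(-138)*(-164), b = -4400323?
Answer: -1182593/24916 ≈ -47.463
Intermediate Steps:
I = -67896 (I = 414*(-164) = -67896)
((-1775962 + 1445913) + b)/(167560 + I) = ((-1775962 + 1445913) - 4400323)/(167560 - 67896) = (-330049 - 4400323)/99664 = -4730372*1/99664 = -1182593/24916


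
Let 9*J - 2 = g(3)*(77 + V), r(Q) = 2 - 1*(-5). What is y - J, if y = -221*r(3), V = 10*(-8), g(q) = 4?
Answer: -13913/9 ≈ -1545.9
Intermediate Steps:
V = -80
r(Q) = 7 (r(Q) = 2 + 5 = 7)
J = -10/9 (J = 2/9 + (4*(77 - 80))/9 = 2/9 + (4*(-3))/9 = 2/9 + (1/9)*(-12) = 2/9 - 4/3 = -10/9 ≈ -1.1111)
y = -1547 (y = -221*7 = -1547)
y - J = -1547 - 1*(-10/9) = -1547 + 10/9 = -13913/9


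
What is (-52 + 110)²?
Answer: 3364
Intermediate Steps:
(-52 + 110)² = 58² = 3364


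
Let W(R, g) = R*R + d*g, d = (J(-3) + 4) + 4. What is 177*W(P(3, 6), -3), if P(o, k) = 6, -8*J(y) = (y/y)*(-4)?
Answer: 3717/2 ≈ 1858.5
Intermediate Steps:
J(y) = ½ (J(y) = -y/y*(-4)/8 = -(-4)/8 = -⅛*(-4) = ½)
d = 17/2 (d = (½ + 4) + 4 = 9/2 + 4 = 17/2 ≈ 8.5000)
W(R, g) = R² + 17*g/2 (W(R, g) = R*R + 17*g/2 = R² + 17*g/2)
177*W(P(3, 6), -3) = 177*(6² + (17/2)*(-3)) = 177*(36 - 51/2) = 177*(21/2) = 3717/2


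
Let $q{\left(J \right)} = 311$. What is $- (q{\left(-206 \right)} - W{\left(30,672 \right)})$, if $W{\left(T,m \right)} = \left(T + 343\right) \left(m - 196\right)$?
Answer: $177237$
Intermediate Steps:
$W{\left(T,m \right)} = \left(-196 + m\right) \left(343 + T\right)$ ($W{\left(T,m \right)} = \left(343 + T\right) \left(-196 + m\right) = \left(-196 + m\right) \left(343 + T\right)$)
$- (q{\left(-206 \right)} - W{\left(30,672 \right)}) = - (311 - \left(-67228 - 5880 + 343 \cdot 672 + 30 \cdot 672\right)) = - (311 - \left(-67228 - 5880 + 230496 + 20160\right)) = - (311 - 177548) = \left(-1\right) \left(-177237\right) = 177237$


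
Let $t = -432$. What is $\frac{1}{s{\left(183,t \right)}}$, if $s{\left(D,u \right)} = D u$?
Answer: $- \frac{1}{79056} \approx -1.2649 \cdot 10^{-5}$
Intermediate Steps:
$\frac{1}{s{\left(183,t \right)}} = \frac{1}{183 \left(-432\right)} = \frac{1}{-79056} = - \frac{1}{79056}$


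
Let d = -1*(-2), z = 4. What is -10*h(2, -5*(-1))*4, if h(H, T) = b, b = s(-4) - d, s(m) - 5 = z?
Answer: -280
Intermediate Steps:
s(m) = 9 (s(m) = 5 + 4 = 9)
d = 2
b = 7 (b = 9 - 1*2 = 9 - 2 = 7)
h(H, T) = 7
-10*h(2, -5*(-1))*4 = -10*7*4 = -70*4 = -280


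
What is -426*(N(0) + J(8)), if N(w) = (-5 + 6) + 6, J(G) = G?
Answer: -6390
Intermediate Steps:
N(w) = 7 (N(w) = 1 + 6 = 7)
-426*(N(0) + J(8)) = -426*(7 + 8) = -426*15 = -6390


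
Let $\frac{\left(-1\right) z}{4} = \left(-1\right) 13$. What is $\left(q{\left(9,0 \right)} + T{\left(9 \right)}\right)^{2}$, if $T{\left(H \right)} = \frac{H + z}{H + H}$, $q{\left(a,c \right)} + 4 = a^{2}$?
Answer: $\frac{2093809}{324} \approx 6462.4$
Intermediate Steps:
$q{\left(a,c \right)} = -4 + a^{2}$
$z = 52$ ($z = - 4 \left(\left(-1\right) 13\right) = \left(-4\right) \left(-13\right) = 52$)
$T{\left(H \right)} = \frac{52 + H}{2 H}$ ($T{\left(H \right)} = \frac{H + 52}{H + H} = \frac{52 + H}{2 H}$)
$\left(q{\left(9,0 \right)} + T{\left(9 \right)}\right)^{2} = \left(\left(-4 + 9^{2}\right) + \frac{52 + 9}{2 \cdot 9}\right)^{2} = \left(\left(-4 + 81\right) + \frac{1}{2} \cdot \frac{1}{9} \cdot 61\right)^{2} = \left(77 + \frac{61}{18}\right)^{2} = \left(\frac{1447}{18}\right)^{2} = \frac{2093809}{324}$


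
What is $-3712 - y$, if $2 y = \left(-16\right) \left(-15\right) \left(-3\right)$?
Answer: $-3352$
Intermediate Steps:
$y = -360$ ($y = \frac{\left(-16\right) \left(-15\right) \left(-3\right)}{2} = \frac{240 \left(-3\right)}{2} = \frac{1}{2} \left(-720\right) = -360$)
$-3712 - y = -3712 - -360 = -3712 + 360 = -3352$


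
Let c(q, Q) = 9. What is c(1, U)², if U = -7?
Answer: 81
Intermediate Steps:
c(1, U)² = 9² = 81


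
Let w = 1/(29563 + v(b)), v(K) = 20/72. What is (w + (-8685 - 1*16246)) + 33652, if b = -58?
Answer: 4640784237/532139 ≈ 8721.0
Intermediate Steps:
v(K) = 5/18 (v(K) = 20*(1/72) = 5/18)
w = 18/532139 (w = 1/(29563 + 5/18) = 1/(532139/18) = 18/532139 ≈ 3.3826e-5)
(w + (-8685 - 1*16246)) + 33652 = (18/532139 + (-8685 - 1*16246)) + 33652 = (18/532139 + (-8685 - 16246)) + 33652 = (18/532139 - 24931) + 33652 = -13266757391/532139 + 33652 = 4640784237/532139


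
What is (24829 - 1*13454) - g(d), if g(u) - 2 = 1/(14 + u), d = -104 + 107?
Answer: 193340/17 ≈ 11373.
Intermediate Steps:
d = 3
g(u) = 2 + 1/(14 + u)
(24829 - 1*13454) - g(d) = (24829 - 1*13454) - (29 + 2*3)/(14 + 3) = (24829 - 13454) - (29 + 6)/17 = 11375 - 35/17 = 193340/17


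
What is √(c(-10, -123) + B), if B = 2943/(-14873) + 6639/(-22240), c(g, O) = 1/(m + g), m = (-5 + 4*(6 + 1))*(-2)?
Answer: I*√8918388756410/4164440 ≈ 0.71711*I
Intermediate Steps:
m = -46 (m = (-5 + 4*7)*(-2) = (-5 + 28)*(-2) = 23*(-2) = -46)
c(g, O) = 1/(-46 + g)
B = -1181253/2379680 (B = 2943*(-1/14873) + 6639*(-1/22240) = -2943/14873 - 6639/22240 = -1181253/2379680 ≈ -0.49639)
√(c(-10, -123) + B) = √(1/(-46 - 10) - 1181253/2379680) = √(1/(-56) - 1181253/2379680) = √(-1/56 - 1181253/2379680) = √(-8566231/16657760) = I*√8918388756410/4164440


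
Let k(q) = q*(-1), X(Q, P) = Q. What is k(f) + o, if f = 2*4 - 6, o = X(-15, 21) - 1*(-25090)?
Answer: 25073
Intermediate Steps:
o = 25075 (o = -15 - 1*(-25090) = -15 + 25090 = 25075)
f = 2 (f = 8 - 6 = 2)
k(q) = -q
k(f) + o = -1*2 + 25075 = -2 + 25075 = 25073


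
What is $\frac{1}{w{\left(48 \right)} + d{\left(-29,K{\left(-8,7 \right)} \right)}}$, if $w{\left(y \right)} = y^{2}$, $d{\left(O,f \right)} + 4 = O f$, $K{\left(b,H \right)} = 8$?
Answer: $\frac{1}{2068} \approx 0.00048356$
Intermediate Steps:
$d{\left(O,f \right)} = -4 + O f$
$\frac{1}{w{\left(48 \right)} + d{\left(-29,K{\left(-8,7 \right)} \right)}} = \frac{1}{48^{2} - 236} = \frac{1}{2304 - 236} = \frac{1}{2068}$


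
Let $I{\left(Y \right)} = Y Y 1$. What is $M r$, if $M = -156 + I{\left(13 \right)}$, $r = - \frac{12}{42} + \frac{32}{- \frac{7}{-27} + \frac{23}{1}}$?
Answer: $\frac{15574}{1099} \approx 14.171$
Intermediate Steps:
$I{\left(Y \right)} = Y^{2}$ ($I{\left(Y \right)} = Y^{2} \cdot 1 = Y^{2}$)
$r = \frac{1198}{1099}$ ($r = \left(-12\right) \frac{1}{42} + \frac{32}{\left(-7\right) \left(- \frac{1}{27}\right) + 23 \cdot 1} = - \frac{2}{7} + \frac{32}{\frac{7}{27} + 23} = - \frac{2}{7} + \frac{32}{\frac{628}{27}} = - \frac{2}{7} + 32 \cdot \frac{27}{628} = - \frac{2}{7} + \frac{216}{157} = \frac{1198}{1099} \approx 1.0901$)
$M = 13$ ($M = -156 + 13^{2} = -156 + 169 = 13$)
$M r = 13 \cdot \frac{1198}{1099} = \frac{15574}{1099}$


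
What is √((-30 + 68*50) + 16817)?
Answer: 3*√2243 ≈ 142.08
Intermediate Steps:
√((-30 + 68*50) + 16817) = √((-30 + 3400) + 16817) = √(3370 + 16817) = √20187 = 3*√2243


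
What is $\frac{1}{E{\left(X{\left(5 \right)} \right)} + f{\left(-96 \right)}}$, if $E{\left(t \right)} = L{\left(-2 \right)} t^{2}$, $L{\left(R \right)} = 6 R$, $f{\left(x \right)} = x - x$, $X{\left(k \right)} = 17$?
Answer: $- \frac{1}{3468} \approx -0.00028835$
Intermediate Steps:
$f{\left(x \right)} = 0$
$E{\left(t \right)} = - 12 t^{2}$ ($E{\left(t \right)} = 6 \left(-2\right) t^{2} = - 12 t^{2}$)
$\frac{1}{E{\left(X{\left(5 \right)} \right)} + f{\left(-96 \right)}} = \frac{1}{- 12 \cdot 17^{2} + 0} = \frac{1}{\left(-12\right) 289 + 0} = \frac{1}{-3468 + 0} = \frac{1}{-3468} = - \frac{1}{3468}$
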